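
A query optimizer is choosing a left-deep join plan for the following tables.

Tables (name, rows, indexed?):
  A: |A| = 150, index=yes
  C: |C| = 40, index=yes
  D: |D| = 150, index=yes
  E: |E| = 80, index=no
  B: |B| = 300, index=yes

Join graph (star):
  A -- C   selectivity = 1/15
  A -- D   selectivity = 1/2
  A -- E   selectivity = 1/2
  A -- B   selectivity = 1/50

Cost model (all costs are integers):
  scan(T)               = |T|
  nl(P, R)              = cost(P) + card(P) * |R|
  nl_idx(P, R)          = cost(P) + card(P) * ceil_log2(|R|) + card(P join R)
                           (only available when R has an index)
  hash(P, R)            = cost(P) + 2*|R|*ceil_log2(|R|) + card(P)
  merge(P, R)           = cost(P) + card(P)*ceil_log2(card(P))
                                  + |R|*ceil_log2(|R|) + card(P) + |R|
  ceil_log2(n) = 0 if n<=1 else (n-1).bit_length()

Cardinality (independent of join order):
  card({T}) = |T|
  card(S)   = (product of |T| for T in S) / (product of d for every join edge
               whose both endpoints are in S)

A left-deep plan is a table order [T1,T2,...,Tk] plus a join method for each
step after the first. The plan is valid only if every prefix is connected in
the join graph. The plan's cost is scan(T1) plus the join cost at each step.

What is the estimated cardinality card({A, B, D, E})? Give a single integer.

Tables in S: A(150), B(300), D(150), E(80)
Edges inside S: A-D(d=2), A-E(d=2), A-B(d=50)
numerator = 150 * 300 * 150 * 80 = 540000000
denominator = 2 * 2 * 50 = 200
card(S) = 540000000 / 200 = 2700000

2700000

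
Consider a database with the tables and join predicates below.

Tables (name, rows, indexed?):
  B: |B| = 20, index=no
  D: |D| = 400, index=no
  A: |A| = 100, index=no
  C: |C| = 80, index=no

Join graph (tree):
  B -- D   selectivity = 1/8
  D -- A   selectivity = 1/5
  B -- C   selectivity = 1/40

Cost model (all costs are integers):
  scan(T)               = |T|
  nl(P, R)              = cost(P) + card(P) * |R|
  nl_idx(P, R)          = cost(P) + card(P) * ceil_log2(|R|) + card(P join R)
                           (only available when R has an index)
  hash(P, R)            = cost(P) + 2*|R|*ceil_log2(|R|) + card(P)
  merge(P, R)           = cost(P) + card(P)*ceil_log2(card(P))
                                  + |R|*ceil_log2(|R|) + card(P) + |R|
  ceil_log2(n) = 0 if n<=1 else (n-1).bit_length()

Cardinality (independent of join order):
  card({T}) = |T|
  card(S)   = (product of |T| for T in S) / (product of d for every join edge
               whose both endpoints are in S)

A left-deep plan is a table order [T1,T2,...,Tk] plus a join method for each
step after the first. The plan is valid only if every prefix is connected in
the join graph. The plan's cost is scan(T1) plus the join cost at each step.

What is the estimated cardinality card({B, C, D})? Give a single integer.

Tables in S: B(20), C(80), D(400)
Edges inside S: B-D(d=8), B-C(d=40)
numerator = 20 * 80 * 400 = 640000
denominator = 8 * 40 = 320
card(S) = 640000 / 320 = 2000

2000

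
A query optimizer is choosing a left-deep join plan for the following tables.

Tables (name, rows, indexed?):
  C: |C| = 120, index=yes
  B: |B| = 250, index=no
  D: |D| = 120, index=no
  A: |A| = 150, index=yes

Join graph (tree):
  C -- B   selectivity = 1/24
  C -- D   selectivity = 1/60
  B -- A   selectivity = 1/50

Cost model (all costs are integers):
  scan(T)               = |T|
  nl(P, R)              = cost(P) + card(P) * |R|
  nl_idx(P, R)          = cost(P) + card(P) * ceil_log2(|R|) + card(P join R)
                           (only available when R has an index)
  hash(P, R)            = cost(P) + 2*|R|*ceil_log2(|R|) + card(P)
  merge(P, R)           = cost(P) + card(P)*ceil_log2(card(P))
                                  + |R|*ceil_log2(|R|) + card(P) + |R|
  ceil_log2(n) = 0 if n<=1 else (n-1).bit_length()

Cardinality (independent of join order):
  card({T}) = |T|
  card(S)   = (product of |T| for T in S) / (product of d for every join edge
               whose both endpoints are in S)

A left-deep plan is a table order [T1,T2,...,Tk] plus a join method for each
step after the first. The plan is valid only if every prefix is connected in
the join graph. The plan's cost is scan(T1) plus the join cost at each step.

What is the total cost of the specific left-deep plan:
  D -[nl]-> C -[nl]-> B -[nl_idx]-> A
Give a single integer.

step 1: scan D: cost=120, card=120
step 2: join C via nl
    card(P join C) = 120*120/(60) = 240
    cost = 120 + 120*120 = 14520
step 3: join B via nl
    card(P join B) = 240*250/(24) = 2500
    cost = 14520 + 240*250 = 74520
step 4: join A via nl_idx
    card(P join A) = 2500*150/(50) = 7500
    cost = 74520 + 2500*8 + 7500 = 102020

102020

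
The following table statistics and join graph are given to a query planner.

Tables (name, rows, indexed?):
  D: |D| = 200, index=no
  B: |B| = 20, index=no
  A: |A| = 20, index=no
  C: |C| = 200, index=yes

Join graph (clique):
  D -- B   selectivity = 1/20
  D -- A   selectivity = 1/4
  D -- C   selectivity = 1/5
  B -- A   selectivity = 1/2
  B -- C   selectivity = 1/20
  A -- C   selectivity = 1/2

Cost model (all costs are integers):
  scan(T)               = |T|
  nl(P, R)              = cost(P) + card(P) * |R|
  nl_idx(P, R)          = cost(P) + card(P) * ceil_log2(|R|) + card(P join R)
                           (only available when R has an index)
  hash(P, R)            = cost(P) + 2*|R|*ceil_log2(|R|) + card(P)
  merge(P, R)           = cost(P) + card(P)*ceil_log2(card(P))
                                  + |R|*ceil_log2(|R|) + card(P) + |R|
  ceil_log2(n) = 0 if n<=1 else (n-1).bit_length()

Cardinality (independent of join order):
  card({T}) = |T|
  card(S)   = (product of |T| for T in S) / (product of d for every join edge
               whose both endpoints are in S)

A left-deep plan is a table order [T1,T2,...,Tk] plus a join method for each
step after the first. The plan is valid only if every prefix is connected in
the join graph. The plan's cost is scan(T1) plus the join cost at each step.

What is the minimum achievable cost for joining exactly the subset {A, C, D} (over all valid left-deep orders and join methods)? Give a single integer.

Selinger DP over subsets of {A,C,D}:
  {D}: scan cost=200, card=200
  {A}: scan cost=20, card=20
  {C}: scan cost=200, card=200
  {AD}: card=1000; try (A,hash)→600, (D,merge)→1940, (A,merge)→2120, (D,hash)→3240, (D,nl)→4020, (A,nl)→4200; best=600 via (A,hash)
  {CD}: card=8000; try (D,hash)→3600, (C,hash)→3600, (D,merge)→3800, (C,merge)→3800, (C,nl_idx)→9800, (D,nl)→40200 …(+1); best=3600 via (D,hash)
  {AC}: card=2000; try (A,hash)→600, (C,merge)→1940, (A,merge)→2120, (C,nl_idx)→2180, (C,hash)→3240, (C,nl)→4020 …(+1); best=600 via (A,hash)
  {ACD}: card=20000; try (C,hash)→4800, (D,hash)→5800, (A,hash)→11800, (C,merge)→13400, (D,merge)→26400, (C,nl_idx)→28600 …(+4); best=4800 via (C,hash)

4800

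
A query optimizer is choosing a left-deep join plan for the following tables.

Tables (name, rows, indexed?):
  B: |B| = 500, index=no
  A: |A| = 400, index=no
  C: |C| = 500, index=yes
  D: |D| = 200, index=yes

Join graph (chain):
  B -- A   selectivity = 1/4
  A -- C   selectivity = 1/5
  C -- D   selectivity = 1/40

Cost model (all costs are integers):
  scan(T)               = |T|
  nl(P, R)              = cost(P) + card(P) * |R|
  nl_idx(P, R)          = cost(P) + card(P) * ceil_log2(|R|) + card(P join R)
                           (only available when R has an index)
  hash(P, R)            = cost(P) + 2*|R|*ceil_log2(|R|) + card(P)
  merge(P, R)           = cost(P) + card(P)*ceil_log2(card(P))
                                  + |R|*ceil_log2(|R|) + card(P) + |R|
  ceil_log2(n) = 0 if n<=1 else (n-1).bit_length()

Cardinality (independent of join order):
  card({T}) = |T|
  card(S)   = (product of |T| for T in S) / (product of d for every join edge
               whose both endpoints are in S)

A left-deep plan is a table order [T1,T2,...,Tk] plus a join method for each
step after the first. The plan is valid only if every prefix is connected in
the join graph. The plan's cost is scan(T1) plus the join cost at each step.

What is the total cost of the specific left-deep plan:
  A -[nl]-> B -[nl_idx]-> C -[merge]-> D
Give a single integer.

125652200

step 1: scan A: cost=400, card=400
step 2: join B via nl
    card(P join B) = 400*500/(4) = 50000
    cost = 400 + 400*500 = 200400
step 3: join C via nl_idx
    card(P join C) = 50000*500/(5) = 5000000
    cost = 200400 + 50000*9 + 5000000 = 5650400
step 4: join D via merge
    card(P join D) = 5000000*200/(40) = 25000000
    cost = 5650400 + 5000000*23 + 200*8 + 5000000 + 200 = 125652200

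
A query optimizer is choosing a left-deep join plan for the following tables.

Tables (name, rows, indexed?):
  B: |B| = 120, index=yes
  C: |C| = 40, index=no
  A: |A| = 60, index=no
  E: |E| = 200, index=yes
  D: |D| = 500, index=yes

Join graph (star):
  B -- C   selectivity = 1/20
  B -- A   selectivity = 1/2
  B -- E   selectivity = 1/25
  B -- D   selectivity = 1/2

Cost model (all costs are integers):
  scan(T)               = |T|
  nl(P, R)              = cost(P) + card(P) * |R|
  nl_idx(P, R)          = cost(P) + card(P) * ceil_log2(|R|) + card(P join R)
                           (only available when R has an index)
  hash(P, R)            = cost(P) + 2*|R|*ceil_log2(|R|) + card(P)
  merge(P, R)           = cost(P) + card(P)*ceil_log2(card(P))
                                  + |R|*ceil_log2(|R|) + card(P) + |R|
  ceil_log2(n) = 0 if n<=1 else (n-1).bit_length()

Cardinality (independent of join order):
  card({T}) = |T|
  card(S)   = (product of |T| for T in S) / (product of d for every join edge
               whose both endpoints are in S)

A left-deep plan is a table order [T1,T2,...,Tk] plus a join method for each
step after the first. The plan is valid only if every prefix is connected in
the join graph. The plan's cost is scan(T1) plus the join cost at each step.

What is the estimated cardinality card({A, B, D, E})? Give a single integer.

7200000

Tables in S: A(60), B(120), D(500), E(200)
Edges inside S: B-A(d=2), B-E(d=25), B-D(d=2)
numerator = 60 * 120 * 500 * 200 = 720000000
denominator = 2 * 25 * 2 = 100
card(S) = 720000000 / 100 = 7200000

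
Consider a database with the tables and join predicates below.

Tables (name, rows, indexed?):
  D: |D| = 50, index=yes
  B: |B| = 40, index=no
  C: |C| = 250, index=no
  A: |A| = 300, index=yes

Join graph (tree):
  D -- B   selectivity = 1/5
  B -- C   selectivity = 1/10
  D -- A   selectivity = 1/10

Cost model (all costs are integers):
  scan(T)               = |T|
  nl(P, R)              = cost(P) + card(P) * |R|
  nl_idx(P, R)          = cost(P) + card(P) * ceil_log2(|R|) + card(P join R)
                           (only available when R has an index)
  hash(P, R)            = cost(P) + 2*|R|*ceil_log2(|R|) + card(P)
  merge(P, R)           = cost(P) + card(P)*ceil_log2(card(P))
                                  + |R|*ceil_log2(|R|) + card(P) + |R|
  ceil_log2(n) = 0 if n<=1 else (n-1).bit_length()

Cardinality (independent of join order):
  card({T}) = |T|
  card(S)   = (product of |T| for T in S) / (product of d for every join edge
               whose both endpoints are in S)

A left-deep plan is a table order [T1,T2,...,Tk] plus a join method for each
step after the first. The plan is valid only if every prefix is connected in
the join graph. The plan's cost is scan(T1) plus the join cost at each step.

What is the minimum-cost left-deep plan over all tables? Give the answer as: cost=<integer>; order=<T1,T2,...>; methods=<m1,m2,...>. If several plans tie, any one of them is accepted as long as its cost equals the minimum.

cost=17980; order=C,B,D,A; methods=hash,hash,hash

Selinger DP (subsets sized 1..n):
  {D}: scan cost=50, card=50
  {B}: scan cost=40, card=40
  {C}: scan cost=250, card=250
  {A}: scan cost=300, card=300
  {BD}: card=400; try (B,hash)→580, (D,merge)→670, (D,hash)→680, (D,nl_idx)→680, (B,merge)→680, (D,nl)→2040 …(+1); best=580 via (B,hash)
  {AD}: card=1500; try (D,hash)→1200, (A,nl_idx)→2000, (A,merge)→3400, (D,nl_idx)→3600, (D,merge)→3650, (A,hash)→5500 …(+2); best=1200 via (D,hash)
  {BC}: card=1000; try (B,hash)→980, (C,merge)→2570, (B,merge)→2780, (C,hash)→4080, (C,nl)→10040, (B,nl)→10250; best=980 via (B,hash)
  {BCD}: card=10000; try (D,hash)→2580, (C,hash)→4980, (C,merge)→6830, (D,merge)→12330, (D,nl_idx)→16980, (D,nl)→50980 …(+1); best=2580 via (D,hash)
  {ABD}: card=12000; try (B,hash)→3180, (A,hash)→6380, (A,merge)→7580, (A,nl_idx)→16180, (B,merge)→19480, (B,nl)→61200 …(+1); best=3180 via (B,hash)
  {ABCD}: card=300000; try (A,hash)→17980, (C,hash)→19180, (A,merge)→155580, (C,merge)→185430, (A,nl_idx)→392580, (A,nl)→3002580 …(+1); best=17980 via (A,hash)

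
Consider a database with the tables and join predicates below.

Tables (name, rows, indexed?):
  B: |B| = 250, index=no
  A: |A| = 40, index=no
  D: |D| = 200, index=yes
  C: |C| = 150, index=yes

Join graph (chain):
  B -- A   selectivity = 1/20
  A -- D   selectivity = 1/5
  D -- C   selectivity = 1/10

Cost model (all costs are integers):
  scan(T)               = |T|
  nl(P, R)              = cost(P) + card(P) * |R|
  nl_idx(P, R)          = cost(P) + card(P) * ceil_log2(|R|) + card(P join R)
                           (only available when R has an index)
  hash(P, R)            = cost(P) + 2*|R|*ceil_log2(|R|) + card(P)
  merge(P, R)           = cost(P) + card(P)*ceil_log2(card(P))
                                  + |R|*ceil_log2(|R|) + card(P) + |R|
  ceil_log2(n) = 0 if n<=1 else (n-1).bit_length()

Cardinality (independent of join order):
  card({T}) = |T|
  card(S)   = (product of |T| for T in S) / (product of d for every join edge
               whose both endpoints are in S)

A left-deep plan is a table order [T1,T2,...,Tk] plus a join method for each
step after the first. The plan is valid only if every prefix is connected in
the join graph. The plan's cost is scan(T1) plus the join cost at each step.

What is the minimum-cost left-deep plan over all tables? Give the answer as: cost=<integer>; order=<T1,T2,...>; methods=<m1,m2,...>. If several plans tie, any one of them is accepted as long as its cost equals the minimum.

Selinger DP (subsets sized 1..n):
  {B}: scan cost=250, card=250
  {A}: scan cost=40, card=40
  {D}: scan cost=200, card=200
  {C}: scan cost=150, card=150
  {AB}: card=500; try (A,hash)→980, (B,merge)→2570, (A,merge)→2780, (B,hash)→4080, (B,nl)→10040, (A,nl)→10250; best=980 via (A,hash)
  {AD}: card=1600; try (A,hash)→880, (D,nl_idx)→1960, (D,merge)→2120, (A,merge)→2280, (D,hash)→3280, (D,nl)→8040 …(+1); best=880 via (A,hash)
  {CD}: card=3000; try (C,hash)→2800, (D,merge)→3300, (C,merge)→3350, (D,hash)→3500, (D,nl_idx)→4350, (C,nl_idx)→4800 …(+2); best=2800 via (C,hash)
  {ABD}: card=20000; try (D,hash)→4680, (B,hash)→6480, (D,merge)→7780, (B,merge)→22330, (D,nl_idx)→24980, (D,nl)→100980 …(+1); best=4680 via (D,hash)
  {ACD}: card=24000; try (C,hash)→4880, (A,hash)→6280, (C,merge)→21430, (C,nl_idx)→37680, (A,merge)→42080, (A,nl)→122800 …(+1); best=4880 via (C,hash)
  {ABCD}: card=300000; try (C,hash)→27080, (B,hash)→32880, (C,merge)→326030, (B,merge)→391130, (C,nl_idx)→464680, (C,nl)→3004680 …(+1); best=27080 via (C,hash)

cost=27080; order=B,A,D,C; methods=hash,hash,hash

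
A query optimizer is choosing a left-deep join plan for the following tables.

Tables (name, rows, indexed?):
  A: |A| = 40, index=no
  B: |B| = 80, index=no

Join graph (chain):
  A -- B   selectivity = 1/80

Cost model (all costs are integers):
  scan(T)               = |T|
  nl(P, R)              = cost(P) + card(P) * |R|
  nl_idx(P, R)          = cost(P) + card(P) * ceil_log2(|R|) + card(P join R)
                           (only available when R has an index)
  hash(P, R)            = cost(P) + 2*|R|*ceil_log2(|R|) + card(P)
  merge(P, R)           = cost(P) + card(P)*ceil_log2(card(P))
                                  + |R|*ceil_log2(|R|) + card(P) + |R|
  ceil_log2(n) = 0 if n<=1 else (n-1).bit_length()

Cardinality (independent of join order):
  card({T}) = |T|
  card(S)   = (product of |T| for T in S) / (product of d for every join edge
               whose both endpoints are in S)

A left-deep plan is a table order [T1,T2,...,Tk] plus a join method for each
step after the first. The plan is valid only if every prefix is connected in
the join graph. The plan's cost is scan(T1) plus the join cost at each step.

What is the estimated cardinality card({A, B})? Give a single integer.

40

Tables in S: A(40), B(80)
Edges inside S: A-B(d=80)
numerator = 40 * 80 = 3200
denominator = 80 = 80
card(S) = 3200 / 80 = 40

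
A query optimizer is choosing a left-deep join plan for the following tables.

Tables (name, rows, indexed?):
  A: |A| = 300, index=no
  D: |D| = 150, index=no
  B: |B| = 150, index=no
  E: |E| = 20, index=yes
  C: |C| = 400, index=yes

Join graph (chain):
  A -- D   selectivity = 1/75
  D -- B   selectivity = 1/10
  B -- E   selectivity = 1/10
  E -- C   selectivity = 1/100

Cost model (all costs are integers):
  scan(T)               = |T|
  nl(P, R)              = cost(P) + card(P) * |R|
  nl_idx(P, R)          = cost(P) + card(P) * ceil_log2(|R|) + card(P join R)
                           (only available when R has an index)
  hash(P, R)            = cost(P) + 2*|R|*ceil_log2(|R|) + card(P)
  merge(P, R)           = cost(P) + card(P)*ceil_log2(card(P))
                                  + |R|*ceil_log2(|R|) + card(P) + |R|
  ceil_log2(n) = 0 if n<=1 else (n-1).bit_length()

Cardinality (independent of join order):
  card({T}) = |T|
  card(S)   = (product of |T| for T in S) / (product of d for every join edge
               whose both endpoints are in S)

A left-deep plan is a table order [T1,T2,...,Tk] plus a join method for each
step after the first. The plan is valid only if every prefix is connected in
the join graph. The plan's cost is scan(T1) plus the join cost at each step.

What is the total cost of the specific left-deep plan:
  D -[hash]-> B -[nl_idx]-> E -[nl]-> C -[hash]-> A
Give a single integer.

1841850

step 1: scan D: cost=150, card=150
step 2: join B via hash
    card(P join B) = 150*150/(10) = 2250
    cost = 150 + 2*150*8 + 150 = 2700
step 3: join E via nl_idx
    card(P join E) = 2250*20/(10) = 4500
    cost = 2700 + 2250*5 + 4500 = 18450
step 4: join C via nl
    card(P join C) = 4500*400/(100) = 18000
    cost = 18450 + 4500*400 = 1818450
step 5: join A via hash
    card(P join A) = 18000*300/(75) = 72000
    cost = 1818450 + 2*300*9 + 18000 = 1841850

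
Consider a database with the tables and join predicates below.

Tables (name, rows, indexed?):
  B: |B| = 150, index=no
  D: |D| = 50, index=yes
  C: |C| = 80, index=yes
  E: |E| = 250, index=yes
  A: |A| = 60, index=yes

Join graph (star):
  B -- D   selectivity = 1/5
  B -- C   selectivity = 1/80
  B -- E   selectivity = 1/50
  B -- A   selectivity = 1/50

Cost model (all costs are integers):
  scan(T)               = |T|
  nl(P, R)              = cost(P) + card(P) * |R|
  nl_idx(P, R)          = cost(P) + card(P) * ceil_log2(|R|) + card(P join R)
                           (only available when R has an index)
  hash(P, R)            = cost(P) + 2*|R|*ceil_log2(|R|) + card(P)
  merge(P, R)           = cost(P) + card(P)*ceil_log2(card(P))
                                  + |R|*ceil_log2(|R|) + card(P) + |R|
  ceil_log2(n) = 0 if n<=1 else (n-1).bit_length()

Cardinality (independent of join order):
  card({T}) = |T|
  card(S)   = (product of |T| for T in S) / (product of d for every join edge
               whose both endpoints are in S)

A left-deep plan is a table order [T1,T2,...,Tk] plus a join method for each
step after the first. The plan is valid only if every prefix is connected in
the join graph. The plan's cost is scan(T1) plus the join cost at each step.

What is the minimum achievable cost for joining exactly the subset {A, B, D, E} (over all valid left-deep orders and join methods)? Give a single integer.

Selinger DP over subsets of {A,B,D,E}:
  {B}: scan cost=150, card=150
  {D}: scan cost=50, card=50
  {E}: scan cost=250, card=250
  {A}: scan cost=60, card=60
  {BD}: card=1500; try (D,hash)→900, (B,merge)→1750, (D,merge)→1850, (B,hash)→2500, (D,nl_idx)→2550, (B,nl)→7550 …(+1); best=900 via (D,hash)
  {BE}: card=750; try (E,nl_idx)→2100, (B,hash)→2900, (E,merge)→3750, (B,merge)→3850, (E,hash)→4300, (E,nl)→37650 …(+1); best=2100 via (E,nl_idx)
  {AB}: card=180; try (A,hash)→1020, (A,nl_idx)→1230, (B,merge)→1830, (A,merge)→1920, (B,hash)→2520, (B,nl)→9060 …(+1); best=1020 via (A,hash)
  {BDE}: card=7500; try (D,hash)→3450, (E,hash)→6400, (D,merge)→10700, (D,nl_idx)→14100, (E,nl_idx)→20400, (E,merge)→21150 …(+2); best=3450 via (D,hash)
  {ABD}: card=1800; try (D,hash)→1800, (D,merge)→2990, (A,hash)→3120, (D,nl_idx)→3900, (D,nl)→10020, (A,nl_idx)→11700 …(+2); best=1800 via (D,hash)
  {ABE}: card=900; try (E,nl_idx)→3360, (A,hash)→3570, (E,merge)→4890, (E,hash)→5200, (A,nl_idx)→7500, (A,merge)→10770 …(+2); best=3360 via (E,nl_idx)
  {ABDE}: card=9000; try (D,hash)→4860, (E,hash)→7600, (A,hash)→11670, (D,merge)→13610, (D,nl_idx)→17760, (E,nl_idx)→25200 …(+6); best=4860 via (D,hash)

4860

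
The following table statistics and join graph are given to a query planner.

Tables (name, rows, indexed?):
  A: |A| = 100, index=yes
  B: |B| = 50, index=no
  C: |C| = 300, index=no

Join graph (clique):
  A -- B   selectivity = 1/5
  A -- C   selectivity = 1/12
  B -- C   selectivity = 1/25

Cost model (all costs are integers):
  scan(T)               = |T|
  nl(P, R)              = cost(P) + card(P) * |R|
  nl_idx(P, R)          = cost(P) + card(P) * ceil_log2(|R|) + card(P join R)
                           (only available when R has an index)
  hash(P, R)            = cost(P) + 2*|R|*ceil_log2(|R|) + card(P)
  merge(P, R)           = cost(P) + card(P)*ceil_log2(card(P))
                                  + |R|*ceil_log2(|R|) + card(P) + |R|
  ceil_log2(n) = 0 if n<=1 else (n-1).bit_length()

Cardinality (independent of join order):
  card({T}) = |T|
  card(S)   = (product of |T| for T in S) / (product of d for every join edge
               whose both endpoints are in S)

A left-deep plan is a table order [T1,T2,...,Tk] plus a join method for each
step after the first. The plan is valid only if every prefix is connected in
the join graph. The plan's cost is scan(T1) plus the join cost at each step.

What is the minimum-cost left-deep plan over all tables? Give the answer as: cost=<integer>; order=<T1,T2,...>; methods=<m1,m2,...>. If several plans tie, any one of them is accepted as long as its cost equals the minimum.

Selinger DP (subsets sized 1..n):
  {A}: scan cost=100, card=100
  {B}: scan cost=50, card=50
  {C}: scan cost=300, card=300
  {AB}: card=1000; try (B,hash)→800, (A,merge)→1200, (B,merge)→1250, (A,nl_idx)→1400, (A,hash)→1500, (A,nl)→5050 …(+1); best=800 via (B,hash)
  {AC}: card=2500; try (A,hash)→2000, (C,merge)→3900, (A,merge)→4100, (A,nl_idx)→4900, (C,hash)→5600, (C,nl)→30100 …(+1); best=2000 via (A,hash)
  {BC}: card=600; try (B,hash)→1200, (C,merge)→3400, (B,merge)→3650, (C,hash)→5500, (C,nl)→15050, (B,nl)→15300; best=1200 via (B,hash)
  {ABC}: card=1000; try (A,hash)→3200, (B,hash)→5100, (A,nl_idx)→6400, (C,hash)→7200, (A,merge)→8600, (C,merge)→14800 …(+4); best=3200 via (A,hash)

cost=3200; order=C,B,A; methods=hash,hash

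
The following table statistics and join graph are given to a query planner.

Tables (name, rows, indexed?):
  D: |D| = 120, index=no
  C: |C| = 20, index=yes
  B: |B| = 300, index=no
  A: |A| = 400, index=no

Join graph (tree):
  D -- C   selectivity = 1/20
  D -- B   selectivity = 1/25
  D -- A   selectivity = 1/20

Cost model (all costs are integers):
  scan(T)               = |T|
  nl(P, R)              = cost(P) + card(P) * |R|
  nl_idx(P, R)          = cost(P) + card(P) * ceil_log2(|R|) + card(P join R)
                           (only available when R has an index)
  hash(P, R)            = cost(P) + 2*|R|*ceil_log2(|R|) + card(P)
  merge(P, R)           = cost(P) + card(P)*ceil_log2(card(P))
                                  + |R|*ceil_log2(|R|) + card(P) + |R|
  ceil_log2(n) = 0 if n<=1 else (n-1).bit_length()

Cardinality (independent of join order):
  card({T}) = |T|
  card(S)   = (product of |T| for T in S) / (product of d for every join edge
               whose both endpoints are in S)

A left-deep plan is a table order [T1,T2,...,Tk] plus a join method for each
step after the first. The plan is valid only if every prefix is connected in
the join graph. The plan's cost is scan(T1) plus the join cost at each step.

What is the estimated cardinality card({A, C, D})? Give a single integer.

Tables in S: A(400), C(20), D(120)
Edges inside S: D-C(d=20), D-A(d=20)
numerator = 400 * 20 * 120 = 960000
denominator = 20 * 20 = 400
card(S) = 960000 / 400 = 2400

2400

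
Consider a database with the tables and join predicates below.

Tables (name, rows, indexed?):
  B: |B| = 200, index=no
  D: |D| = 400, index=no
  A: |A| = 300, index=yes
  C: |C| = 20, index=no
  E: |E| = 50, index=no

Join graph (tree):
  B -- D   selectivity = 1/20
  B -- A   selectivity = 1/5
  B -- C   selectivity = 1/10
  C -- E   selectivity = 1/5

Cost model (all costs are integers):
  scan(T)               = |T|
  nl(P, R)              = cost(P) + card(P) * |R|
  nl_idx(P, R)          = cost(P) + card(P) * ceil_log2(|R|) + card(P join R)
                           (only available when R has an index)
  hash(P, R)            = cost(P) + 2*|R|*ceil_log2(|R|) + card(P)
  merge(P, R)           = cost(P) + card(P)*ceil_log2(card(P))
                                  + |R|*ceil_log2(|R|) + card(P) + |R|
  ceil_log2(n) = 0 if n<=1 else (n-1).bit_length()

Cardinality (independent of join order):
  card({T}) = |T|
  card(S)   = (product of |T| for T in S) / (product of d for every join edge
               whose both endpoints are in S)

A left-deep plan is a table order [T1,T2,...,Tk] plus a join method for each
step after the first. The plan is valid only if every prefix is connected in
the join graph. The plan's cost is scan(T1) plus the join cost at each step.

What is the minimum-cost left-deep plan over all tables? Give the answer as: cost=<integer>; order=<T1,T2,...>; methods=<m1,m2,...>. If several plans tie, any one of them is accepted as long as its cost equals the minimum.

Selinger DP (subsets sized 1..n):
  {B}: scan cost=200, card=200
  {D}: scan cost=400, card=400
  {A}: scan cost=300, card=300
  {C}: scan cost=20, card=20
  {E}: scan cost=50, card=50
  {BD}: card=4000; try (B,hash)→4000, (D,merge)→6000, (B,merge)→6200, (D,hash)→7600, (D,nl)→80200, (B,nl)→80400; best=4000 via (B,hash)
  {AB}: card=12000; try (B,hash)→3800, (A,merge)→5000, (B,merge)→5100, (A,hash)→5800, (A,nl_idx)→14000, (A,nl)→60200 …(+1); best=3800 via (B,hash)
  {BC}: card=400; try (C,hash)→600, (B,merge)→1940, (C,merge)→2120, (B,hash)→3240, (B,nl)→4020, (C,nl)→4200; best=600 via (C,hash)
  {CE}: card=200; try (C,hash)→300, (E,merge)→490, (C,merge)→520, (E,hash)→640, (E,nl)→1020, (C,nl)→1050; best=300 via (C,hash)
  {ABD}: card=240000; try (A,hash)→13400, (D,hash)→23000, (A,merge)→59000, (D,merge)→187800, (A,nl_idx)→280000, (A,nl)→1204000 …(+1); best=13400 via (A,hash)
  {BCD}: card=8000; try (D,hash)→8200, (C,hash)→8200, (D,merge)→8600, (C,merge)→56120, (C,nl)→84000, (D,nl)→160600; best=8200 via (D,hash)
  {ABC}: card=24000; try (A,hash)→6400, (A,merge)→7600, (C,hash)→16000, (A,nl_idx)→28200, (A,nl)→120600, (C,merge)→183920 …(+1); best=6400 via (A,hash)
  {BCE}: card=4000; try (E,hash)→1600, (B,hash)→3700, (B,merge)→3900, (E,merge)→4950, (E,nl)→20600, (B,nl)→40300; best=1600 via (E,hash)
  {ABCD}: card=480000; try (A,hash)→21600, (D,hash)→37600, (A,merge)→123200, (C,hash)→253600, (D,merge)→394400, (A,nl_idx)→560200 …(+4); best=21600 via (A,hash)
  {BCDE}: card=80000; try (D,hash)→12800, (E,hash)→16800, (D,merge)→57600, (E,merge)→120550, (E,nl)→408200, (D,nl)→1601600; best=12800 via (D,hash)
  {ABCE}: card=240000; try (A,hash)→11000, (E,hash)→31000, (A,merge)→56600, (A,nl_idx)→277600, (E,merge)→390750, (A,nl)→1201600 …(+1); best=11000 via (A,hash)
  {ABCDE}: card=4800000; try (A,hash)→98200, (D,hash)→258200, (E,hash)→502200, (A,merge)→1455800, (D,merge)→4575000, (A,nl_idx)→5532800 …(+4); best=98200 via (A,hash)

cost=98200; order=B,C,E,D,A; methods=hash,hash,hash,hash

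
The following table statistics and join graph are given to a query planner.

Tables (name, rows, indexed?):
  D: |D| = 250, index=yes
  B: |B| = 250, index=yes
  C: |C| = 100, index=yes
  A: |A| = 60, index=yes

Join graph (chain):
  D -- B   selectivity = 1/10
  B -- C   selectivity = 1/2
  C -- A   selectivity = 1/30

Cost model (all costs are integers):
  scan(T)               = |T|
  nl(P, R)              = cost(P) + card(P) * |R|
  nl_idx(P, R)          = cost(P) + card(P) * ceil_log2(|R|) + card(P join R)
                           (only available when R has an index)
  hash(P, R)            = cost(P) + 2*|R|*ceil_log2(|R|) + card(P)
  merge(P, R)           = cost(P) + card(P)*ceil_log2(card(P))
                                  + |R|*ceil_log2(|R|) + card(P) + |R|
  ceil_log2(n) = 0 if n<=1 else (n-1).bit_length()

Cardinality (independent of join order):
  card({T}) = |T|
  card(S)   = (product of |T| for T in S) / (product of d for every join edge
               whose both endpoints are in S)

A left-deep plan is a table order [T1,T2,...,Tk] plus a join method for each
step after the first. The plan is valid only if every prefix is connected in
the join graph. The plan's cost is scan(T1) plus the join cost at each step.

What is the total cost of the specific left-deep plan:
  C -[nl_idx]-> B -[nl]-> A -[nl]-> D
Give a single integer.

step 1: scan C: cost=100, card=100
step 2: join B via nl_idx
    card(P join B) = 100*250/(2) = 12500
    cost = 100 + 100*8 + 12500 = 13400
step 3: join A via nl
    card(P join A) = 12500*60/(30) = 25000
    cost = 13400 + 12500*60 = 763400
step 4: join D via nl
    card(P join D) = 25000*250/(10) = 625000
    cost = 763400 + 25000*250 = 7013400

7013400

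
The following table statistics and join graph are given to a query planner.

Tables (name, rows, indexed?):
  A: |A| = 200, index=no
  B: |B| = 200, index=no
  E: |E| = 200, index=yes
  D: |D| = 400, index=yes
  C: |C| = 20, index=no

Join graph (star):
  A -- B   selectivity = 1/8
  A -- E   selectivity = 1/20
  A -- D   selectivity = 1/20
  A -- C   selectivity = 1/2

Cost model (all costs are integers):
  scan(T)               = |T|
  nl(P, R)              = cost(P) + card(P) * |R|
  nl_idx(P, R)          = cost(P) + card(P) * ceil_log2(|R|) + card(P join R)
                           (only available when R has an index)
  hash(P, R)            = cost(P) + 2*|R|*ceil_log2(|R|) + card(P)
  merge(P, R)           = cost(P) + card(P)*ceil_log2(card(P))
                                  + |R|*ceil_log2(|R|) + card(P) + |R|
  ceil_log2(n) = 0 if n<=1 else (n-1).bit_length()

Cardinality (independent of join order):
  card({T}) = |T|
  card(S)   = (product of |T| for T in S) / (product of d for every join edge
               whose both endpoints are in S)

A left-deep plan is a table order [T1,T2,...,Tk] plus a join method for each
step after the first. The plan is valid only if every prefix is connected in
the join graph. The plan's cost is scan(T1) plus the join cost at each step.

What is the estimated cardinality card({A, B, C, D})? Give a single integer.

Tables in S: A(200), B(200), C(20), D(400)
Edges inside S: A-B(d=8), A-D(d=20), A-C(d=2)
numerator = 200 * 200 * 20 * 400 = 320000000
denominator = 8 * 20 * 2 = 320
card(S) = 320000000 / 320 = 1000000

1000000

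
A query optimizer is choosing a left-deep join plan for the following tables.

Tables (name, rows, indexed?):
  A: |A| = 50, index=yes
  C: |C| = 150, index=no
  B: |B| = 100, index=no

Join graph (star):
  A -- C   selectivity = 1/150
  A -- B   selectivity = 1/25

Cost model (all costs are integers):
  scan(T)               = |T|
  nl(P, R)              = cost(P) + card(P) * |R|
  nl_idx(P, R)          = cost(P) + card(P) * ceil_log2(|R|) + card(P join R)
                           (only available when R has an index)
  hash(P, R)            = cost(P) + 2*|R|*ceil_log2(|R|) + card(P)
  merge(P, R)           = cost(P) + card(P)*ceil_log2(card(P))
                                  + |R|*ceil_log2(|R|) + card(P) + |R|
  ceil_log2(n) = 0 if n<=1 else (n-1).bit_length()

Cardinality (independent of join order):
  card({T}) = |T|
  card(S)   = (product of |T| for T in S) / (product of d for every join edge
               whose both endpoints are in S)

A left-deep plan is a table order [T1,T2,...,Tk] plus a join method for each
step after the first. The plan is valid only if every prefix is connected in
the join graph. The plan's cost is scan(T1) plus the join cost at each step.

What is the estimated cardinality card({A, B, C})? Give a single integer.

Tables in S: A(50), B(100), C(150)
Edges inside S: A-C(d=150), A-B(d=25)
numerator = 50 * 100 * 150 = 750000
denominator = 150 * 25 = 3750
card(S) = 750000 / 3750 = 200

200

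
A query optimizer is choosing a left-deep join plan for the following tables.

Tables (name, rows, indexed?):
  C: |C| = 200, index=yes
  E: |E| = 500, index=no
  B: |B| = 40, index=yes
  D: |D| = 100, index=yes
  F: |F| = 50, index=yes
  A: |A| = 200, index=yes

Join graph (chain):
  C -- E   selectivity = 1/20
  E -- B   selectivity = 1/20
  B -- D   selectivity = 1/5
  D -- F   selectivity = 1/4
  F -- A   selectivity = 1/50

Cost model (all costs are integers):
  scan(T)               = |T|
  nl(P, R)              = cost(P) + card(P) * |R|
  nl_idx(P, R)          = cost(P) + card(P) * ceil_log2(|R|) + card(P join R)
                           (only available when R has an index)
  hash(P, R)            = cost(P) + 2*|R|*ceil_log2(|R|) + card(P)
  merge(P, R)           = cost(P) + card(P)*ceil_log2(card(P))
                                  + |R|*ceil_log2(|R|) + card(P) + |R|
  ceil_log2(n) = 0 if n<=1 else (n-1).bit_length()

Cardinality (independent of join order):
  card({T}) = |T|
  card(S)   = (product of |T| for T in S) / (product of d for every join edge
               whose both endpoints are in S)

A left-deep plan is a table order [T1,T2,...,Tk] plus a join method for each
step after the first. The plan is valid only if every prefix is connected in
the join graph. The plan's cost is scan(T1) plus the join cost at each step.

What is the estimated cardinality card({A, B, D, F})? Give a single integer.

40000

Tables in S: A(200), B(40), D(100), F(50)
Edges inside S: B-D(d=5), D-F(d=4), F-A(d=50)
numerator = 200 * 40 * 100 * 50 = 40000000
denominator = 5 * 4 * 50 = 1000
card(S) = 40000000 / 1000 = 40000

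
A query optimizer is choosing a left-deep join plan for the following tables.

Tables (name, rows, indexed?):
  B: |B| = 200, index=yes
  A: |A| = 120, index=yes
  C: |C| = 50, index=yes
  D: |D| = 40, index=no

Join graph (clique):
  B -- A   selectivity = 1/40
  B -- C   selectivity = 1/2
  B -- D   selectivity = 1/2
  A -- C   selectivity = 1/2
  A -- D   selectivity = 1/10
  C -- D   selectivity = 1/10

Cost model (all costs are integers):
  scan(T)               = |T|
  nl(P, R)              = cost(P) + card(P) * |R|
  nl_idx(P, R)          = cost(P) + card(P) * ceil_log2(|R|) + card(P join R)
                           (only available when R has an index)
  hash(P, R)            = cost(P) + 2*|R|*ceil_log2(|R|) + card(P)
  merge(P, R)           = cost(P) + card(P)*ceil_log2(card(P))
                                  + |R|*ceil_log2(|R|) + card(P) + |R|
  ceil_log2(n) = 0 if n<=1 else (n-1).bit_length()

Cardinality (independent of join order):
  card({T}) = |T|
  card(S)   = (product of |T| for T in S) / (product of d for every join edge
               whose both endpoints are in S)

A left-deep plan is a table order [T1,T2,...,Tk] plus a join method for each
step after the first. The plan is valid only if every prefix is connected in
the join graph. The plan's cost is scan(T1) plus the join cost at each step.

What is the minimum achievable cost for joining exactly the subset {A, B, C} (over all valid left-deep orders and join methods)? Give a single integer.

Selinger DP over subsets of {A,B,C}:
  {B}: scan cost=200, card=200
  {A}: scan cost=120, card=120
  {C}: scan cost=50, card=50
  {AB}: card=600; try (B,nl_idx)→1680, (A,hash)→2080, (A,nl_idx)→2200, (B,merge)→2880, (A,merge)→2960, (B,hash)→3440 …(+2); best=1680 via (B,nl_idx)
  {BC}: card=5000; try (C,hash)→1000, (B,merge)→2200, (C,merge)→2350, (B,hash)→3300, (B,nl_idx)→5450, (C,nl_idx)→6400 …(+2); best=1000 via (C,hash)
  {AC}: card=3000; try (C,hash)→840, (A,merge)→1360, (C,merge)→1430, (A,hash)→1780, (A,nl_idx)→3400, (C,nl_idx)→3840 …(+2); best=840 via (C,hash)
  {ABC}: card=7500; try (C,hash)→2880, (B,hash)→7040, (A,hash)→7680, (C,merge)→8630, (C,nl_idx)→12780, (C,nl)→31680 …(+6); best=2880 via (C,hash)

2880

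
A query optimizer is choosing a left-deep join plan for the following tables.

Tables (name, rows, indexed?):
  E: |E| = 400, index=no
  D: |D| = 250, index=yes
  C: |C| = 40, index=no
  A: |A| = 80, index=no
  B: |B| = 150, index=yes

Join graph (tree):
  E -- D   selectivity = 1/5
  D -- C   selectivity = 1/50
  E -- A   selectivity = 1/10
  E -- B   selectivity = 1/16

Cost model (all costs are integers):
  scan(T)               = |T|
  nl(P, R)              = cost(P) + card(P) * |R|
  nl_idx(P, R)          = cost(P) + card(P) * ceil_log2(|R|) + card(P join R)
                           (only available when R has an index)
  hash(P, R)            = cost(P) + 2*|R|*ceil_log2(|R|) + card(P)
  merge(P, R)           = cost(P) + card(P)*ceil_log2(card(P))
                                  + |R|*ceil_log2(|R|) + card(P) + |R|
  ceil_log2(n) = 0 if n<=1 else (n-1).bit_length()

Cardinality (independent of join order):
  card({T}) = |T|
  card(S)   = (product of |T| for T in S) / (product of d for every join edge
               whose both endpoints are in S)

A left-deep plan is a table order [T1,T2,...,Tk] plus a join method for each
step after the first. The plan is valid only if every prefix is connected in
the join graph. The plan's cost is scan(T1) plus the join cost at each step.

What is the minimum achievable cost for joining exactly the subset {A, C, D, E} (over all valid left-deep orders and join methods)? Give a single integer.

23480

Selinger DP over subsets of {A,C,D,E}:
  {E}: scan cost=400, card=400
  {D}: scan cost=250, card=250
  {C}: scan cost=40, card=40
  {A}: scan cost=80, card=80
  {DE}: card=20000; try (D,hash)→4800, (E,merge)→6500, (D,merge)→6650, (E,hash)→7700, (D,nl_idx)→23600, (E,nl)→100250 …(+1); best=4800 via (D,hash)
  {AE}: card=3200; try (A,hash)→1920, (E,merge)→4720, (A,merge)→5040, (E,hash)→7360, (E,nl)→32080, (A,nl)→32400; best=1920 via (A,hash)
  {CD}: card=200; try (D,nl_idx)→560, (C,hash)→980, (D,merge)→2570, (C,merge)→2780, (D,hash)→4080, (D,nl)→10040 …(+1); best=560 via (D,nl_idx)
  {CDE}: card=16000; try (E,merge)→6360, (E,hash)→7960, (C,hash)→25280, (E,nl)→80560, (C,merge)→325080, (C,nl)→804800; best=6360 via (E,merge)
  {ADE}: card=160000; try (D,hash)→9120, (A,hash)→25920, (D,merge)→45770, (D,nl_idx)→187520, (A,merge)→325440, (D,nl)→801920 …(+1); best=9120 via (D,hash)
  {ACDE}: card=128000; try (A,hash)→23480, (C,hash)→169600, (A,merge)→247000, (A,nl)→1286360, (C,merge)→3049400, (C,nl)→6409120; best=23480 via (A,hash)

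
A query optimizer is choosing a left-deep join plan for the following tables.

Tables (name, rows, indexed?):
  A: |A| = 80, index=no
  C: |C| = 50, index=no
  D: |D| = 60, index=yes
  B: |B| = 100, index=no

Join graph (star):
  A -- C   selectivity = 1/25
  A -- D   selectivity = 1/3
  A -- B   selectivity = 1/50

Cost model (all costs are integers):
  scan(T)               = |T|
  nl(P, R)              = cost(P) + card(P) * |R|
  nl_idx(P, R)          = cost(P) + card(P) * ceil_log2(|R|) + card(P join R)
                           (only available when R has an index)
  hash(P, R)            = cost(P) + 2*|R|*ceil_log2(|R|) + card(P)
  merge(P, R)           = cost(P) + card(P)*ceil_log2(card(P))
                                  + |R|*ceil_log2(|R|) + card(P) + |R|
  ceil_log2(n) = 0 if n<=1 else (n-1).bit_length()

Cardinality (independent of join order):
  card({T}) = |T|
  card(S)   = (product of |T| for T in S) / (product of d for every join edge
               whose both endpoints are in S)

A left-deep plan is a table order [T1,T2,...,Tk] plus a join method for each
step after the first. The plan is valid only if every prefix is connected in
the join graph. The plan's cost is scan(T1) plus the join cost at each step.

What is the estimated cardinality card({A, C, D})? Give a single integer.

3200

Tables in S: A(80), C(50), D(60)
Edges inside S: A-C(d=25), A-D(d=3)
numerator = 80 * 50 * 60 = 240000
denominator = 25 * 3 = 75
card(S) = 240000 / 75 = 3200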